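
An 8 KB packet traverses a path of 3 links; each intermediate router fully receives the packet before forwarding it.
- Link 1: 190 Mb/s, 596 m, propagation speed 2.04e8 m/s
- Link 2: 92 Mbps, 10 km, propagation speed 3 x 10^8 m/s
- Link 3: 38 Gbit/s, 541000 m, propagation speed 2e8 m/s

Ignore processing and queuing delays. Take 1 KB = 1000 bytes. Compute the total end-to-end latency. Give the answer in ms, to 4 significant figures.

L = 64000 bits.
Transmission delays (L/R per hop): 0.336842, 0.695652, 0.00168421 ms; sum = 1.03418 ms.
Propagation delays (d/s per hop): 0.00292157, 0.0333333, 2.705 ms; sum = 2.74125 ms.
End-to-end = 3.775 ms.

3.775 ms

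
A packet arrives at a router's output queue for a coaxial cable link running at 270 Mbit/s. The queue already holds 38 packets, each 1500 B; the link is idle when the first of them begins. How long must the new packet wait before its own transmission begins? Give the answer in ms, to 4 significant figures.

1.689 ms

Each queued packet: L/R = 12000/270000000 = 0.0444444 ms.
38 queued → 1.68889 ms.
Queuing delay = 1.689 ms.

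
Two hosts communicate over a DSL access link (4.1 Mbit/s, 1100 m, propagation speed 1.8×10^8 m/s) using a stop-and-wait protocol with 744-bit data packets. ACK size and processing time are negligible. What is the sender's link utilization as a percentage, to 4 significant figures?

t_tx = L/R = 744/4.1e+06 = 0.000181463 s.
t_prop = 1100/180000000 = 6.11111e-06 s; RTT = 1.22222e-05 s.
Cycle = t_tx + RTT = 0.000193686 s.
Utilization = t_tx / cycle = 0.000181463/0.000193686 = 93.69 %.

93.69 %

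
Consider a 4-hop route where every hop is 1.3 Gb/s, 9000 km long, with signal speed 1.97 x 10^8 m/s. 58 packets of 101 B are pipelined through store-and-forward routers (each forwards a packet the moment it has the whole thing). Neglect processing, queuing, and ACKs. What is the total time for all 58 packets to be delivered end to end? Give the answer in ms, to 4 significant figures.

Per-hop transmission t_tx = L/R = 808/1300000000 = 0.000621538 ms.
Per-hop propagation t_prop = 9000000/197000000 = 45.6853 ms.
Pipeline fill: first packet needs 4·t_tx to clear all hops; remaining 57 packets each add one t_tx.
Total = (4+58-1)·t_tx + 4·t_prop = 61·0.000621538 + 4·45.6853 = 182.8 ms.

182.8 ms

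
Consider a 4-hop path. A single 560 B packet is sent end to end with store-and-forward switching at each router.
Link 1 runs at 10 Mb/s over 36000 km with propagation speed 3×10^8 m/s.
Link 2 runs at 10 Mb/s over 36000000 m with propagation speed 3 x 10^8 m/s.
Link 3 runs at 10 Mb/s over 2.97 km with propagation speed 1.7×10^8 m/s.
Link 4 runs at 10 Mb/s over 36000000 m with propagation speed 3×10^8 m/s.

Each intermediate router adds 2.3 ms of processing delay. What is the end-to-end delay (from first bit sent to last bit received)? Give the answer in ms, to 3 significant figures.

369 ms

L = 560 × 8 = 4480 bits.
Transmission delay per hop = L/R = 4480/10000000 = 0.448 ms; 4 hops → 1.792 ms.
Propagation delays (d/s per hop): 120, 120, 0.0174706, 120 ms; sum = 360.017 ms.
Processing at 3 router(s): 3 × 2.3 ms = 6.9 ms.
End-to-end = 369 ms.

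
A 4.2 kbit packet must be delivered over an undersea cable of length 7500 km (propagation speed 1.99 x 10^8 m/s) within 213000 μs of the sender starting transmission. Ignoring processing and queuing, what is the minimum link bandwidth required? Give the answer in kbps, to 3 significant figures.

Propagation delay = 7500000 / 199000000 = 37688.4 μs.
Transmission budget = 213000 − 37688.4 = 175312 μs.
R ≥ L / t_tx = 4200 bits / 0.175312 s = 24.0 kbps.

24.0 kbps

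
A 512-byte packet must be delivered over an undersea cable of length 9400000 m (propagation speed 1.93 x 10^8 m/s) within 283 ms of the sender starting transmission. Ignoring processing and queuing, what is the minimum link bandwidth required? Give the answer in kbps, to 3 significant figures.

17.5 kbps

L = 4096 bits.
Propagation delay = 9400000 / 193000000 = 48.7047 ms.
Transmission budget = 283 − 48.7047 = 234.295 ms.
R ≥ L / t_tx = 4096 bits / 0.234295 s = 17.5 kbps.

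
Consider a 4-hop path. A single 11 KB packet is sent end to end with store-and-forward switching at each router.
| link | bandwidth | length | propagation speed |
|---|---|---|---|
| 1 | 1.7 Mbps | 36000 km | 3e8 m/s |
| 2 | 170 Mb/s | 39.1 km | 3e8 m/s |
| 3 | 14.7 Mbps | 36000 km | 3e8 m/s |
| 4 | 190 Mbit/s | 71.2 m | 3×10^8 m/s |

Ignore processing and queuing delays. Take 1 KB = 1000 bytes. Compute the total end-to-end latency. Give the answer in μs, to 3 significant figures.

299000 μs

L = 88000 bits.
Transmission delays (L/R per hop): 51764.7, 517.647, 5986.39, 463.158 μs; sum = 58731.9 μs.
Propagation delays (d/s per hop): 120000, 130.333, 120000, 0.237333 μs; sum = 240131 μs.
End-to-end = 299000 μs.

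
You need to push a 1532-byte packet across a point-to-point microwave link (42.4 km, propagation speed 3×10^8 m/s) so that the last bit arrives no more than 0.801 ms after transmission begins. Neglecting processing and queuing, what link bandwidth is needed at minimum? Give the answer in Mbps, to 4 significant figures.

L = 12256 bits.
Propagation delay = 42400 / 300000000 = 0.141333 ms.
Transmission budget = 0.801 − 0.141333 = 0.659667 ms.
R ≥ L / t_tx = 12256 bits / 0.000659667 s = 18.58 Mbps.

18.58 Mbps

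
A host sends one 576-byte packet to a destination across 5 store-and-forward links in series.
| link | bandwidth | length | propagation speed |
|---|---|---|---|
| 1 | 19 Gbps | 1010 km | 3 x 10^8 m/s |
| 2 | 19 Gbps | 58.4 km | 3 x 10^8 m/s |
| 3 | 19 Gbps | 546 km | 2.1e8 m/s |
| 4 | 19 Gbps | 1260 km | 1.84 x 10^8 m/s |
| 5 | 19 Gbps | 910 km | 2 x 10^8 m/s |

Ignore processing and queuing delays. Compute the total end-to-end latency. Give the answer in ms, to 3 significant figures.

L = 576 × 8 = 4608 bits.
Transmission delay per hop = L/R = 4608/19000000000 = 0.000242526 ms; 5 hops → 0.00121263 ms.
Propagation delays (d/s per hop): 3.36667, 0.194667, 2.6, 6.84783, 4.55 ms; sum = 17.5592 ms.
End-to-end = 17.6 ms.

17.6 ms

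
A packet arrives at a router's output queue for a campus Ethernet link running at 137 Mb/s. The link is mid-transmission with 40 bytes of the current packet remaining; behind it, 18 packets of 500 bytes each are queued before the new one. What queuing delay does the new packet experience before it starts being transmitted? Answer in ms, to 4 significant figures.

0.5279 ms

Each queued packet: L/R = 4000/137000000 = 0.0291971 ms.
18 queued → 0.525547 ms.
Plus remaining 320 bits of current packet: 0.00233577 ms.
Queuing delay = 0.5279 ms.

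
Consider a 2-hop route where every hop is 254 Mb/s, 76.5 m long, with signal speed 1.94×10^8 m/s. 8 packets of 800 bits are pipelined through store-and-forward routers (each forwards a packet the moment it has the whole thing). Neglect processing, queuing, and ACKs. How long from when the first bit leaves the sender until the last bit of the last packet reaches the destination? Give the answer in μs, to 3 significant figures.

Per-hop transmission t_tx = L/R = 800/254000000 = 3.14961 μs.
Per-hop propagation t_prop = 76.5/194000000 = 0.39433 μs.
Pipeline fill: first packet needs 2·t_tx to clear all hops; remaining 7 packets each add one t_tx.
Total = (2+8-1)·t_tx + 2·t_prop = 9·3.14961 + 2·0.39433 = 29.1 μs.

29.1 μs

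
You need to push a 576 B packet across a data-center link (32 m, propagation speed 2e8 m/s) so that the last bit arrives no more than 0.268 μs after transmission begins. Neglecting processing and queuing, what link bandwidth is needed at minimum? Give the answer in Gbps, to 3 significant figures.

42.7 Gbps

L = 4608 bits.
Propagation delay = 32 / 200000000 = 0.16 μs.
Transmission budget = 0.268 − 0.16 = 0.108 μs.
R ≥ L / t_tx = 4608 bits / 1.08e-07 s = 42.7 Gbps.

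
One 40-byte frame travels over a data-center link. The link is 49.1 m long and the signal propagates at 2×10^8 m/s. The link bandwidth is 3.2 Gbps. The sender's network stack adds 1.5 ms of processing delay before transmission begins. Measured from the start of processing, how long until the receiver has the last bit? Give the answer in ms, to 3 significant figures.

L = 40 × 8 = 320 bits.
Transmission delay = L/R = 320 / 3200000000 = 0.0001 ms.
Propagation delay = d/s = 49.1 m / 200000000 m/s = 0.0002455 ms.
Plus processing delay 1.5 ms = 1.5 ms.
Total = 1.50 ms.

1.50 ms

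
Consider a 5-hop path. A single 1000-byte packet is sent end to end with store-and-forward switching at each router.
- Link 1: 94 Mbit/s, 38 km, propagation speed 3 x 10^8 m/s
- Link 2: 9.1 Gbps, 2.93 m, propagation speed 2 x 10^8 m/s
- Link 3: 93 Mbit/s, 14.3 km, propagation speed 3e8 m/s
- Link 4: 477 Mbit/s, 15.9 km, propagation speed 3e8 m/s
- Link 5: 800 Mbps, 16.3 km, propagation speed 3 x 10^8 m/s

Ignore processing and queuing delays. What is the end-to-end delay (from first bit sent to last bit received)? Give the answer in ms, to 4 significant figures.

0.4805 ms

L = 1000 × 8 = 8000 bits.
Transmission delays (L/R per hop): 0.0851064, 0.000879121, 0.0860215, 0.0167715, 0.01 ms; sum = 0.198778 ms.
Propagation delays (d/s per hop): 0.126667, 1.465e-05, 0.0476667, 0.053, 0.0543333 ms; sum = 0.281681 ms.
End-to-end = 0.4805 ms.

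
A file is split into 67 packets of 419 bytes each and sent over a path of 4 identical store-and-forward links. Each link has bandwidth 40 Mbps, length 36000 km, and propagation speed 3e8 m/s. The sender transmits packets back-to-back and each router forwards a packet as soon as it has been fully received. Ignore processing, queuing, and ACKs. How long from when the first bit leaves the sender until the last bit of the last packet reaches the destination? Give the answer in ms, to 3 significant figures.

Per-hop transmission t_tx = L/R = 3352/40000000 = 0.0838 ms.
Per-hop propagation t_prop = 36000000/300000000 = 120 ms.
Pipeline fill: first packet needs 4·t_tx to clear all hops; remaining 66 packets each add one t_tx.
Total = (4+67-1)·t_tx + 4·t_prop = 70·0.0838 + 4·120 = 486 ms.

486 ms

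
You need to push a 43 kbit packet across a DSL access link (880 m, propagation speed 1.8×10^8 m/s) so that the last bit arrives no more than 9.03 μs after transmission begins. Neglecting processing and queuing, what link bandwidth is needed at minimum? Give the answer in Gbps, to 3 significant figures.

10.4 Gbps

Propagation delay = 880 / 180000000 = 4.88889 μs.
Transmission budget = 9.03 − 4.88889 = 4.14111 μs.
R ≥ L / t_tx = 43000 bits / 4.14111e-06 s = 10.4 Gbps.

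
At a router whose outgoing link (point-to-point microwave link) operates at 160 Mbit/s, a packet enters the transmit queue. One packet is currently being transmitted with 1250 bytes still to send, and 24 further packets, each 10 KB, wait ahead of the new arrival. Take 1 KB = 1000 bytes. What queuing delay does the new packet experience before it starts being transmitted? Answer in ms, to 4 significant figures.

12.06 ms

Each queued packet: L/R = 80000/160000000 = 0.5 ms.
24 queued → 12 ms.
Plus remaining 10000 bits of current packet: 0.0625 ms.
Queuing delay = 12.06 ms.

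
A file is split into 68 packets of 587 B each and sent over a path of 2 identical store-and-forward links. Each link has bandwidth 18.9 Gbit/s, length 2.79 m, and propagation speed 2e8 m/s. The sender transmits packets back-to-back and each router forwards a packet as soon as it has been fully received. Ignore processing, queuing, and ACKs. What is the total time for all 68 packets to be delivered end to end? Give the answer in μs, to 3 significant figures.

Per-hop transmission t_tx = L/R = 4696/18900000000 = 0.248466 μs.
Per-hop propagation t_prop = 2.79/200000000 = 0.01395 μs.
Pipeline fill: first packet needs 2·t_tx to clear all hops; remaining 67 packets each add one t_tx.
Total = (2+68-1)·t_tx + 2·t_prop = 69·0.248466 + 2·0.01395 = 17.2 μs.

17.2 μs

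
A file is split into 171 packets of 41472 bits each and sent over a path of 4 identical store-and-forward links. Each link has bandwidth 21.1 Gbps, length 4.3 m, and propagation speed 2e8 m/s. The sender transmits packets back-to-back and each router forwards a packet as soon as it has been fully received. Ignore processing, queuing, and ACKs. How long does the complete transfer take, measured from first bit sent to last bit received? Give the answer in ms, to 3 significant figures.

Per-hop transmission t_tx = L/R = 41472/21100000000 = 0.0019655 ms.
Per-hop propagation t_prop = 4.3/200000000 = 2.15e-05 ms.
Pipeline fill: first packet needs 4·t_tx to clear all hops; remaining 170 packets each add one t_tx.
Total = (4+171-1)·t_tx + 4·t_prop = 174·0.0019655 + 4·2.15e-05 = 0.342 ms.

0.342 ms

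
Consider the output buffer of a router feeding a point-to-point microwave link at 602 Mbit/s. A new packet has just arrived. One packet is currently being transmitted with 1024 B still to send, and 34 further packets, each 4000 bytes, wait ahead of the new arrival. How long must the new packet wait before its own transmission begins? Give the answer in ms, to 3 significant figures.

Each queued packet: L/R = 32000/602000000 = 0.0531561 ms.
34 queued → 1.80731 ms.
Plus remaining 8192 bits of current packet: 0.013608 ms.
Queuing delay = 1.82 ms.

1.82 ms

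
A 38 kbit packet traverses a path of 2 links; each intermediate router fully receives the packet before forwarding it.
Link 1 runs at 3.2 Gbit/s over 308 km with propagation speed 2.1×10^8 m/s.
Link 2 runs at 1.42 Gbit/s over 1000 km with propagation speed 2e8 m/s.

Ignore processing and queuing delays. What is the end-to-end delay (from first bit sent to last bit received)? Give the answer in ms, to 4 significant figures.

L = 38000 bits.
Transmission delays (L/R per hop): 0.011875, 0.0267606 ms; sum = 0.0386356 ms.
Propagation delays (d/s per hop): 1.46667, 5 ms; sum = 6.46667 ms.
End-to-end = 6.505 ms.

6.505 ms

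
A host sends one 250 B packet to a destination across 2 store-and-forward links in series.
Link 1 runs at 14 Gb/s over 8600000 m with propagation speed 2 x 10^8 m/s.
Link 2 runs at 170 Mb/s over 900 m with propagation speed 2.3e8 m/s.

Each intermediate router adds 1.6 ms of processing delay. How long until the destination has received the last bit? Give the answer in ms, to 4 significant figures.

44.62 ms

L = 250 × 8 = 2000 bits.
Transmission delays (L/R per hop): 0.000142857, 0.0117647 ms; sum = 0.0119076 ms.
Propagation delays (d/s per hop): 43, 0.00391304 ms; sum = 43.0039 ms.
Processing at 1 router(s): 1 × 1.6 ms = 1.6 ms.
End-to-end = 44.62 ms.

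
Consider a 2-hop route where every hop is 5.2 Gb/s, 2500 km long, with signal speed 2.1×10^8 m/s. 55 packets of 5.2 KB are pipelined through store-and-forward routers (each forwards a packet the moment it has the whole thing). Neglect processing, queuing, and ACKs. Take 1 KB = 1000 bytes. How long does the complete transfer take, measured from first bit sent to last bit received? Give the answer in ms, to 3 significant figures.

24.3 ms

Per-hop transmission t_tx = L/R = 41600/5200000000 = 0.008 ms.
Per-hop propagation t_prop = 2500000/210000000 = 11.9048 ms.
Pipeline fill: first packet needs 2·t_tx to clear all hops; remaining 54 packets each add one t_tx.
Total = (2+55-1)·t_tx + 2·t_prop = 56·0.008 + 2·11.9048 = 24.3 ms.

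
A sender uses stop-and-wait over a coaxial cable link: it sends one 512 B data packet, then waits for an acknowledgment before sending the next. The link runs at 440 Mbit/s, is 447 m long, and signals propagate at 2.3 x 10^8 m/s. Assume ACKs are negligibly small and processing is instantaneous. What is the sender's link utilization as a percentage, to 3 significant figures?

70.5 %

t_tx = L/R = 4096/440000000 = 9.30909e-06 s.
t_prop = 447/2.3e+08 = 1.94348e-06 s; RTT = 3.88696e-06 s.
Cycle = t_tx + RTT = 1.3196e-05 s.
Utilization = t_tx / cycle = 9.30909e-06/1.3196e-05 = 70.5 %.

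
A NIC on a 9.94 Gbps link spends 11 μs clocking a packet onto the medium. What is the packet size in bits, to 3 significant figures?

109000 bits

L = R × t_tx = 9940000000 b/s × 1.1e-05 s = 109340 bits.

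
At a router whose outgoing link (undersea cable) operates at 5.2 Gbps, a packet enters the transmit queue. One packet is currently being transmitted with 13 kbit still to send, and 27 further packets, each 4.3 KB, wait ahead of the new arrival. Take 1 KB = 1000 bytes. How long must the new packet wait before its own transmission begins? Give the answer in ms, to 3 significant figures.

Each queued packet: L/R = 34400/5200000000 = 0.00661538 ms.
27 queued → 0.178615 ms.
Plus remaining 13000 bits of current packet: 0.0025 ms.
Queuing delay = 0.181 ms.

0.181 ms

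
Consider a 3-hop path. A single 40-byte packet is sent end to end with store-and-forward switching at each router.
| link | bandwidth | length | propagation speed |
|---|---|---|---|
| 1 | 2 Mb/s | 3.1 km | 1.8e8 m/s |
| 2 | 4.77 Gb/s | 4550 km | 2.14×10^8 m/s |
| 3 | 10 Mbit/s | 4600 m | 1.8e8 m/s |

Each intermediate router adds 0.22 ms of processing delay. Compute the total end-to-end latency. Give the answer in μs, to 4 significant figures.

21940 μs

L = 40 × 8 = 320 bits.
Transmission delays (L/R per hop): 160, 0.067086, 32 μs; sum = 192.067 μs.
Propagation delays (d/s per hop): 17.2222, 21261.7, 25.5556 μs; sum = 21304.5 μs.
Processing at 2 router(s): 2 × 0.22 ms = 440 μs.
End-to-end = 21940 μs.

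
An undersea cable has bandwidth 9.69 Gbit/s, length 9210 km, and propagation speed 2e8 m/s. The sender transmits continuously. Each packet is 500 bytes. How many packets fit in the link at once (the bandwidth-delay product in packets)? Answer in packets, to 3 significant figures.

112000 packets

Propagation delay = 9210000 / 200000000 = 0.04605 s.
BDP = R × t_prop = 9690000000 × 0.04605 = 446225000 bits.
In packets of 4000 bits: 112000 packets.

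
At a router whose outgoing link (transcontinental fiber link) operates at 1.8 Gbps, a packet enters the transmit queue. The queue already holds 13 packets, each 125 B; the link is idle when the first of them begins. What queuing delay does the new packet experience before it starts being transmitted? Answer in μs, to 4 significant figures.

7.222 μs

Each queued packet: L/R = 1000/1800000000 = 0.555556 μs.
13 queued → 7.22222 μs.
Queuing delay = 7.222 μs.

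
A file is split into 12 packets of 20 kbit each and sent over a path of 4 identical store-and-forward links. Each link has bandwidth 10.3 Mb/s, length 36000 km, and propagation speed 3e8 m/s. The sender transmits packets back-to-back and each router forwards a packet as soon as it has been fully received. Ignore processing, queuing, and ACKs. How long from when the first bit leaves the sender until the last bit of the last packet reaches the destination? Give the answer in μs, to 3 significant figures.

Per-hop transmission t_tx = L/R = 20000/10300000 = 1941.75 μs.
Per-hop propagation t_prop = 36000000/300000000 = 120000 μs.
Pipeline fill: first packet needs 4·t_tx to clear all hops; remaining 11 packets each add one t_tx.
Total = (4+12-1)·t_tx + 4·t_prop = 15·1941.75 + 4·120000 = 509000 μs.

509000 μs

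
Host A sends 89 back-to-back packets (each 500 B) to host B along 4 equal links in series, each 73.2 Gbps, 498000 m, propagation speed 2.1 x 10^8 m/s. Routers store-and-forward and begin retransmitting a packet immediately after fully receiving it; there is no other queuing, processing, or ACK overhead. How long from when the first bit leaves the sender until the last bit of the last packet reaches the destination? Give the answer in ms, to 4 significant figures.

Per-hop transmission t_tx = L/R = 4000/73200000000 = 5.46448e-05 ms.
Per-hop propagation t_prop = 498000/210000000 = 2.37143 ms.
Pipeline fill: first packet needs 4·t_tx to clear all hops; remaining 88 packets each add one t_tx.
Total = (4+89-1)·t_tx + 4·t_prop = 92·5.46448e-05 + 4·2.37143 = 9.491 ms.

9.491 ms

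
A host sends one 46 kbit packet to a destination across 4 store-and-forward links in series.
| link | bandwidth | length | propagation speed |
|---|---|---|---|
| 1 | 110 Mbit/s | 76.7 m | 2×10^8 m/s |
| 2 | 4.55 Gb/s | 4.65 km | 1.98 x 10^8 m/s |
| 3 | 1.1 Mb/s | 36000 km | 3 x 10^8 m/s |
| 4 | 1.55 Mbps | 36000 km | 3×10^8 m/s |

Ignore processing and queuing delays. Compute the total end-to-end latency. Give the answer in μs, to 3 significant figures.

L = 46000 bits.
Transmission delays (L/R per hop): 418.182, 10.1099, 41818.2, 29677.4 μs; sum = 71923.9 μs.
Propagation delays (d/s per hop): 0.3835, 23.4848, 120000, 120000 μs; sum = 240024 μs.
End-to-end = 312000 μs.

312000 μs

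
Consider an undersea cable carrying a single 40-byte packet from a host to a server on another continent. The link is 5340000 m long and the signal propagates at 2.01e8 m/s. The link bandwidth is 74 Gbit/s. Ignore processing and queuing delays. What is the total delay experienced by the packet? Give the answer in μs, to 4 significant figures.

L = 40 × 8 = 320 bits.
Transmission delay = L/R = 320 / 74000000000 = 0.00432432 μs.
Propagation delay = d/s = 5340000 m / 2.01e+08 m/s = 26567.2 μs.
Total = 26570 μs.

26570 μs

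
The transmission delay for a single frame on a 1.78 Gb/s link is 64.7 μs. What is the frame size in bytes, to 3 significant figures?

14400 bytes

L = R × t_tx = 1780000000 b/s × 6.47e-05 s = 115166 bits.
In bytes: 115166 / 8 = 14400 bytes.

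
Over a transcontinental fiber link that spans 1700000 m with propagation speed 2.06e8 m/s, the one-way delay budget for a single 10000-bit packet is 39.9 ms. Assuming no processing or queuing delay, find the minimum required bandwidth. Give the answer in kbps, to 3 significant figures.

Propagation delay = 1700000 / 206000000 = 8.25243 ms.
Transmission budget = 39.9 − 8.25243 = 31.6476 ms.
R ≥ L / t_tx = 10000 bits / 0.0316476 s = 316 kbps.

316 kbps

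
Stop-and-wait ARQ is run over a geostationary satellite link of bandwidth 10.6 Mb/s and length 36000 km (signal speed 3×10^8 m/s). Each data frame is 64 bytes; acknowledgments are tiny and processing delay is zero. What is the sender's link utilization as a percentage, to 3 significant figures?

0.0201 %

t_tx = L/R = 512/10600000 = 4.83019e-05 s.
t_prop = 36000000/300000000 = 0.12 s; RTT = 0.24 s.
Cycle = t_tx + RTT = 0.240048 s.
Utilization = t_tx / cycle = 4.83019e-05/0.240048 = 0.0201 %.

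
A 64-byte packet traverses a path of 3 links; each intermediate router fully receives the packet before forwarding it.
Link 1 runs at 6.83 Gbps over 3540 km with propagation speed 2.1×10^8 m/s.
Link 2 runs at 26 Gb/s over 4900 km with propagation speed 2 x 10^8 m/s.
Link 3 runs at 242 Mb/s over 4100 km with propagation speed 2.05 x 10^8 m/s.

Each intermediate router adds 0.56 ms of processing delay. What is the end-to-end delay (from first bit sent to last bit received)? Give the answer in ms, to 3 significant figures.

62.5 ms

L = 64 × 8 = 512 bits.
Transmission delays (L/R per hop): 7.49634e-05, 1.96923e-05, 0.0021157 ms; sum = 0.00221036 ms.
Propagation delays (d/s per hop): 16.8571, 24.5, 20 ms; sum = 61.3571 ms.
Processing at 2 router(s): 2 × 0.56 ms = 1.12 ms.
End-to-end = 62.5 ms.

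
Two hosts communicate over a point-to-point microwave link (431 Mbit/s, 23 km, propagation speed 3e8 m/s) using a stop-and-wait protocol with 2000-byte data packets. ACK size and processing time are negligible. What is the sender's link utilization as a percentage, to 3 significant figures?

t_tx = L/R = 16000/431000000 = 3.7123e-05 s.
t_prop = 23000/300000000 = 7.66667e-05 s; RTT = 0.000153333 s.
Cycle = t_tx + RTT = 0.000190456 s.
Utilization = t_tx / cycle = 3.7123e-05/0.000190456 = 19.5 %.

19.5 %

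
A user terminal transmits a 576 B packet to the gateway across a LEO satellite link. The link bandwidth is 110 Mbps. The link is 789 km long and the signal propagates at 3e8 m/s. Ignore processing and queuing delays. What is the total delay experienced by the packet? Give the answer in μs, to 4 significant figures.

2672 μs

L = 576 × 8 = 4608 bits.
Transmission delay = L/R = 4608 / 110000000 = 41.8909 μs.
Propagation delay = d/s = 789000 m / 300000000 m/s = 2630 μs.
Total = 2672 μs.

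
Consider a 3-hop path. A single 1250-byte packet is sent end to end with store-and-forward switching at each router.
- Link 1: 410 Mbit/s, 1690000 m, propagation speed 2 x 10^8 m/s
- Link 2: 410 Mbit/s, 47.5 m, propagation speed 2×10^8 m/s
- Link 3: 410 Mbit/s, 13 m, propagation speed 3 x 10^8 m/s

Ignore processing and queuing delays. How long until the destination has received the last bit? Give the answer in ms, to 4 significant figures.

8.523 ms

L = 1250 × 8 = 10000 bits.
Transmission delay per hop = L/R = 10000/410000000 = 0.0243902 ms; 3 hops → 0.0731707 ms.
Propagation delays (d/s per hop): 8.45, 0.0002375, 4.33333e-05 ms; sum = 8.45028 ms.
End-to-end = 8.523 ms.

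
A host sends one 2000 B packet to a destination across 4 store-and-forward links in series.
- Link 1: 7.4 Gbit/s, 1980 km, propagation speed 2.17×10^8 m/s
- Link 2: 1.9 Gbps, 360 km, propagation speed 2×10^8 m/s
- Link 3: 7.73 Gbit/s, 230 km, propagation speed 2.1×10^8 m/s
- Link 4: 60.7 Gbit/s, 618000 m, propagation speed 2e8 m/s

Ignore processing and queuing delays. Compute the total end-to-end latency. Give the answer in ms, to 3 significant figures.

L = 2000 × 8 = 16000 bits.
Transmission delays (L/R per hop): 0.00216216, 0.00842105, 0.00206986, 0.000263591 ms; sum = 0.0129167 ms.
Propagation delays (d/s per hop): 9.12442, 1.8, 1.09524, 3.09 ms; sum = 15.1097 ms.
End-to-end = 15.1 ms.

15.1 ms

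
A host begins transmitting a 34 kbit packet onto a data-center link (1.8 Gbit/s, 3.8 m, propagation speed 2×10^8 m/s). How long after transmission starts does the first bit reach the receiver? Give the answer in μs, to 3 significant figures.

First bit experiences only propagation delay: d/s = 3.8/200000000 = 0.0190 μs.

0.0190 μs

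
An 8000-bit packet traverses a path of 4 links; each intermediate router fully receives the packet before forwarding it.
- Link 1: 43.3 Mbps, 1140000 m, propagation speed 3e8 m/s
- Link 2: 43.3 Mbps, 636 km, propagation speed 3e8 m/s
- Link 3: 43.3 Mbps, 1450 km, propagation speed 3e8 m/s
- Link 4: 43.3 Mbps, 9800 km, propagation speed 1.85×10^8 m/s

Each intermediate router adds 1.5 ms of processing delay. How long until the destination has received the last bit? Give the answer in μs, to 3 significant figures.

69000 μs

Transmission delay per hop = L/R = 8000/43300000 = 184.758 μs; 4 hops → 739.03 μs.
Propagation delays (d/s per hop): 3800, 2120, 4833.33, 52973 μs; sum = 63726.3 μs.
Processing at 3 router(s): 3 × 1.5 ms = 4500 μs.
End-to-end = 69000 μs.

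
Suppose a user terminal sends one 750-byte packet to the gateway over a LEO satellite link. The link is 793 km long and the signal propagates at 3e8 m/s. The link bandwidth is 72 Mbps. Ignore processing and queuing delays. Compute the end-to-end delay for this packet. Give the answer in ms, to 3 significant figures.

L = 750 × 8 = 6000 bits.
Transmission delay = L/R = 6000 / 72000000 = 0.0833333 ms.
Propagation delay = d/s = 793000 m / 300000000 m/s = 2.64333 ms.
Total = 2.73 ms.

2.73 ms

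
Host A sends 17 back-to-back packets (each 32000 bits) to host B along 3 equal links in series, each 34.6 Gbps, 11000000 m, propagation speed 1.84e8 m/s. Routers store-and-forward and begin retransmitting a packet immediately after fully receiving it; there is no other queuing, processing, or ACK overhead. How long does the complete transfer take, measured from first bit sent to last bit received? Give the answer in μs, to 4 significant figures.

Per-hop transmission t_tx = L/R = 32000/34600000000 = 0.924855 μs.
Per-hop propagation t_prop = 11000000/184000000 = 59782.6 μs.
Pipeline fill: first packet needs 3·t_tx to clear all hops; remaining 16 packets each add one t_tx.
Total = (3+17-1)·t_tx + 3·t_prop = 19·0.924855 + 3·59782.6 = 179400 μs.

179400 μs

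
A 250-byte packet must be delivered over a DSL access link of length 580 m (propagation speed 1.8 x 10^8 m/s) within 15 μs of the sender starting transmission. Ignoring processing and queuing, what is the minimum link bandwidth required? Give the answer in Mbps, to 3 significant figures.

170 Mbps

L = 2000 bits.
Propagation delay = 580 / 180000000 = 3.22222 μs.
Transmission budget = 15 − 3.22222 = 11.7778 μs.
R ≥ L / t_tx = 2000 bits / 1.17778e-05 s = 170 Mbps.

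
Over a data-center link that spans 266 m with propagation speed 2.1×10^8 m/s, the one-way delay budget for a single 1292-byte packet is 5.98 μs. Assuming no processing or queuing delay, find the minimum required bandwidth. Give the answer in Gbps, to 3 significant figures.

L = 10336 bits.
Propagation delay = 266 / 210000000 = 1.26667 μs.
Transmission budget = 5.98 − 1.26667 = 4.71333 μs.
R ≥ L / t_tx = 10336 bits / 4.71333e-06 s = 2.19 Gbps.

2.19 Gbps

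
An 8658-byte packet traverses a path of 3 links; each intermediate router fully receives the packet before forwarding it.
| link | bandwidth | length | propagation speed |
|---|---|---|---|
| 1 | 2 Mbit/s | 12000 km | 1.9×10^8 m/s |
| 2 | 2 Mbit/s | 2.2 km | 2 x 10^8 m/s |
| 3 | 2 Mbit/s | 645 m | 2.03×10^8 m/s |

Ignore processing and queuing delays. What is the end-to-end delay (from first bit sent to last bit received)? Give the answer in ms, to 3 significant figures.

167 ms

L = 8658 × 8 = 69264 bits.
Transmission delay per hop = L/R = 69264/2000000 = 34.632 ms; 3 hops → 103.896 ms.
Propagation delays (d/s per hop): 63.1579, 0.011, 0.00317734 ms; sum = 63.1721 ms.
End-to-end = 167 ms.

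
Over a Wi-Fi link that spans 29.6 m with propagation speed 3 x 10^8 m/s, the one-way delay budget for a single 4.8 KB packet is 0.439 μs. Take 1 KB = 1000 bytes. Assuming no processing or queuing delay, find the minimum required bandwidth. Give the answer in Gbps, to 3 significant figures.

L = 38400 bits.
Propagation delay = 29.6 / 300000000 = 0.0986667 μs.
Transmission budget = 0.439 − 0.0986667 = 0.340333 μs.
R ≥ L / t_tx = 38400 bits / 3.40333e-07 s = 113 Gbps.

113 Gbps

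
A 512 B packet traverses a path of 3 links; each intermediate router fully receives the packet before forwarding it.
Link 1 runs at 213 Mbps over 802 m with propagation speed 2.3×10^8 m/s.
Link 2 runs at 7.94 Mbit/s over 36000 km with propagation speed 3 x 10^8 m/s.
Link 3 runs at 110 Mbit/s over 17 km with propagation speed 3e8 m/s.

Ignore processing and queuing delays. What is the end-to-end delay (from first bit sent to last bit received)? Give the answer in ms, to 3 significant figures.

121 ms

L = 512 × 8 = 4096 bits.
Transmission delays (L/R per hop): 0.01923, 0.515869, 0.0372364 ms; sum = 0.572335 ms.
Propagation delays (d/s per hop): 0.00348696, 120, 0.0566667 ms; sum = 120.06 ms.
End-to-end = 121 ms.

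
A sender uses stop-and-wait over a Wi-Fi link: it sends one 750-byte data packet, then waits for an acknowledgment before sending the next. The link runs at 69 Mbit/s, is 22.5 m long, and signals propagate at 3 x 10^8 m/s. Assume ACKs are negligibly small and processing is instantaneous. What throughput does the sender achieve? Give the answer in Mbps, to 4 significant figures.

68.88 Mbps

t_tx = L/R = 6000/69000000 = 8.69565e-05 s.
t_prop = 22.5/300000000 = 7.5e-08 s; RTT = 1.5e-07 s.
Cycle = t_tx + RTT = 8.71065e-05 s.
Throughput = L / cycle = 6000 / 8.71065e-05 = 68.88 Mbps.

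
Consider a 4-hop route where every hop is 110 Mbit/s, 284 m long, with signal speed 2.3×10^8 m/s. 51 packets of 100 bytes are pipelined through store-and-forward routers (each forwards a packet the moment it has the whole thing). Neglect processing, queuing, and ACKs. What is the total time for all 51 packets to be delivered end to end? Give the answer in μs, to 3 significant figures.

Per-hop transmission t_tx = L/R = 800/110000000 = 7.27273 μs.
Per-hop propagation t_prop = 284/2.3e+08 = 1.23478 μs.
Pipeline fill: first packet needs 4·t_tx to clear all hops; remaining 50 packets each add one t_tx.
Total = (4+51-1)·t_tx + 4·t_prop = 54·7.27273 + 4·1.23478 = 398 μs.

398 μs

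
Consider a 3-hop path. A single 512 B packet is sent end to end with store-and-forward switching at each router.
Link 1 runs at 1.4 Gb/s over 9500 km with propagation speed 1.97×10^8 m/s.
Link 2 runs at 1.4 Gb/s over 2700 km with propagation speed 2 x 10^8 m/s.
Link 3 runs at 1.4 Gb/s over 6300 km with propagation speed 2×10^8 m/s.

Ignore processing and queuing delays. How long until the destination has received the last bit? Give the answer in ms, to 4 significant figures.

L = 512 × 8 = 4096 bits.
Transmission delay per hop = L/R = 4096/1400000000 = 0.00292571 ms; 3 hops → 0.00877714 ms.
Propagation delays (d/s per hop): 48.2234, 13.5, 31.5 ms; sum = 93.2234 ms.
End-to-end = 93.23 ms.

93.23 ms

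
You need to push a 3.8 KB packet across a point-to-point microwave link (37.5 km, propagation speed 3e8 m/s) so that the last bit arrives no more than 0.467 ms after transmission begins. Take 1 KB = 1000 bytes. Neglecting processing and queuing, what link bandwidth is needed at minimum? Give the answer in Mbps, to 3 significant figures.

88.9 Mbps

L = 30400 bits.
Propagation delay = 37500 / 300000000 = 0.125 ms.
Transmission budget = 0.467 − 0.125 = 0.342 ms.
R ≥ L / t_tx = 30400 bits / 0.000342 s = 88.9 Mbps.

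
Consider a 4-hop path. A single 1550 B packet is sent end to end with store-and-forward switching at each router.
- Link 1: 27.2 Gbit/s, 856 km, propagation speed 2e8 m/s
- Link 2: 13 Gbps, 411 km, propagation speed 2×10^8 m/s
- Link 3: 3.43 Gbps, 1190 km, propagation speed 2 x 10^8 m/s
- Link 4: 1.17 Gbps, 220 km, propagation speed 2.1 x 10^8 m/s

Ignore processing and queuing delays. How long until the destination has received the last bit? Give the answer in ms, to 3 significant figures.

13.3 ms

L = 1550 × 8 = 12400 bits.
Transmission delays (L/R per hop): 0.000455882, 0.000953846, 0.00361516, 0.0105983 ms; sum = 0.0156232 ms.
Propagation delays (d/s per hop): 4.28, 2.055, 5.95, 1.04762 ms; sum = 13.3326 ms.
End-to-end = 13.3 ms.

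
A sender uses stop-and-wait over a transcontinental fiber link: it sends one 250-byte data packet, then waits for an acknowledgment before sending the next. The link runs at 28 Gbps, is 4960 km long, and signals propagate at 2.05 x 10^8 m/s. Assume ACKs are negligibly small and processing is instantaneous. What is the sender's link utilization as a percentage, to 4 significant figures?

t_tx = L/R = 2000/28000000000 = 7.14286e-08 s.
t_prop = 4960000/2.05e+08 = 0.0241951 s; RTT = 0.0483902 s.
Cycle = t_tx + RTT = 0.0483903 s.
Utilization = t_tx / cycle = 7.14286e-08/0.0483903 = 0.0001476 %.

0.0001476 %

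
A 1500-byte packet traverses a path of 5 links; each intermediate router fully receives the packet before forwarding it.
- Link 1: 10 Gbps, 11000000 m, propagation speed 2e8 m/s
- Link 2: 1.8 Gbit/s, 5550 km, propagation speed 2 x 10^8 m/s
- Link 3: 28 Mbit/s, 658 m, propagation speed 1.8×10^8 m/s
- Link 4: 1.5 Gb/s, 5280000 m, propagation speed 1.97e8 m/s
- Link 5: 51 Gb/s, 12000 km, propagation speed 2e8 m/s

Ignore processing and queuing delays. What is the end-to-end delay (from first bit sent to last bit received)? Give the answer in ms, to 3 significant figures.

L = 1500 × 8 = 12000 bits.
Transmission delays (L/R per hop): 0.0012, 0.00666667, 0.428571, 0.008, 0.000235294 ms; sum = 0.444673 ms.
Propagation delays (d/s per hop): 55, 27.75, 0.00365556, 26.802, 60 ms; sum = 169.556 ms.
End-to-end = 170 ms.

170 ms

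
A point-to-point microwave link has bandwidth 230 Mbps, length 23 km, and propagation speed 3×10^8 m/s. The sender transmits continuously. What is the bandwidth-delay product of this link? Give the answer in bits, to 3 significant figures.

Propagation delay = 23000 / 300000000 = 7.66667e-05 s.
BDP = R × t_prop = 230000000 × 7.66667e-05 = 17633.3 bits.

17600 bits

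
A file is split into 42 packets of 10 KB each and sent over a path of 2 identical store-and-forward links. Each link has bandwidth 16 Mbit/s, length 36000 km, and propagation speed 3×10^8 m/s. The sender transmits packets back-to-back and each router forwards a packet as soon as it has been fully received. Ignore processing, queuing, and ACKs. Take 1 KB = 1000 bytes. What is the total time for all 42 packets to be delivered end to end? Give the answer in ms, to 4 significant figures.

Per-hop transmission t_tx = L/R = 80000/16000000 = 5 ms.
Per-hop propagation t_prop = 36000000/300000000 = 120 ms.
Pipeline fill: first packet needs 2·t_tx to clear all hops; remaining 41 packets each add one t_tx.
Total = (2+42-1)·t_tx + 2·t_prop = 43·5 + 2·120 = 455.0 ms.

455.0 ms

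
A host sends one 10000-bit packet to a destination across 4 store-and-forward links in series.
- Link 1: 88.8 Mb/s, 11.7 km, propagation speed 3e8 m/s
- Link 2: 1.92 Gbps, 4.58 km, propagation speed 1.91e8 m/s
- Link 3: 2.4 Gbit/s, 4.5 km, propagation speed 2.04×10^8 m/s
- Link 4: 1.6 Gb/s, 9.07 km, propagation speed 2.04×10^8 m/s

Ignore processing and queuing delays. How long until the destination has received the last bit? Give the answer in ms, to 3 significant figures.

Transmission delays (L/R per hop): 0.112613, 0.00520833, 0.00416667, 0.00625 ms; sum = 0.128238 ms.
Propagation delays (d/s per hop): 0.039, 0.0239791, 0.0220588, 0.0444608 ms; sum = 0.129499 ms.
End-to-end = 0.258 ms.

0.258 ms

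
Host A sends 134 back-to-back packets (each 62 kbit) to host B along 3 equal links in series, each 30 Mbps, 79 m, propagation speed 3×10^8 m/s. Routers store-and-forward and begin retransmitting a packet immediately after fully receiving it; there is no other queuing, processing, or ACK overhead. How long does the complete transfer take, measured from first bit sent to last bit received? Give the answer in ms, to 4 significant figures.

281.1 ms

Per-hop transmission t_tx = L/R = 62000/30000000 = 2.06667 ms.
Per-hop propagation t_prop = 79/300000000 = 0.000263333 ms.
Pipeline fill: first packet needs 3·t_tx to clear all hops; remaining 133 packets each add one t_tx.
Total = (3+134-1)·t_tx + 3·t_prop = 136·2.06667 + 3·0.000263333 = 281.1 ms.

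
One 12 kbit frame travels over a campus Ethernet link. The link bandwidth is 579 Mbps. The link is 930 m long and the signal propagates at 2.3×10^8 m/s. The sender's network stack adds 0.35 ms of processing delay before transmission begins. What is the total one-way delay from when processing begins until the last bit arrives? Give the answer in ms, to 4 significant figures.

0.3748 ms

L = 12000 bits.
Transmission delay = L/R = 12000 / 579000000 = 0.0207254 ms.
Propagation delay = d/s = 930 m / 2.3e+08 m/s = 0.00404348 ms.
Plus processing delay 0.35 ms = 0.35 ms.
Total = 0.3748 ms.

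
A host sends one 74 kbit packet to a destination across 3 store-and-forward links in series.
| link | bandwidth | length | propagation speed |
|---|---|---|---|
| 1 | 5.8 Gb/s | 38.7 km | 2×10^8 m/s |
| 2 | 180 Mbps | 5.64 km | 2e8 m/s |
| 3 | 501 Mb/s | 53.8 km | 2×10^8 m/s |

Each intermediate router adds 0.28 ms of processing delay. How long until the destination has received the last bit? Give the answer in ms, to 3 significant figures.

L = 74000 bits.
Transmission delays (L/R per hop): 0.0127586, 0.411111, 0.147705 ms; sum = 0.571574 ms.
Propagation delays (d/s per hop): 0.1935, 0.0282, 0.269 ms; sum = 0.4907 ms.
Processing at 2 router(s): 2 × 0.28 ms = 0.56 ms.
End-to-end = 1.62 ms.

1.62 ms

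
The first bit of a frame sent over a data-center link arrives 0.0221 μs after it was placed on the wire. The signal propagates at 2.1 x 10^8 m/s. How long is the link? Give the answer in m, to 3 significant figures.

4.64 m

d = s × t_prop = 210000000 × 2.21e-08 = 4.64 m.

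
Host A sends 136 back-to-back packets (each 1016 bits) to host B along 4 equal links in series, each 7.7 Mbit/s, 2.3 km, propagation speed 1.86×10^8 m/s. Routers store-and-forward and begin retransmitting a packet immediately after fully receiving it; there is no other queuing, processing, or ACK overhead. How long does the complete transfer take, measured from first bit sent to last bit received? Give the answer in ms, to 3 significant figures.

18.4 ms

Per-hop transmission t_tx = L/R = 1016/7700000 = 0.131948 ms.
Per-hop propagation t_prop = 2300/186000000 = 0.0123656 ms.
Pipeline fill: first packet needs 4·t_tx to clear all hops; remaining 135 packets each add one t_tx.
Total = (4+136-1)·t_tx + 4·t_prop = 139·0.131948 + 4·0.0123656 = 18.4 ms.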